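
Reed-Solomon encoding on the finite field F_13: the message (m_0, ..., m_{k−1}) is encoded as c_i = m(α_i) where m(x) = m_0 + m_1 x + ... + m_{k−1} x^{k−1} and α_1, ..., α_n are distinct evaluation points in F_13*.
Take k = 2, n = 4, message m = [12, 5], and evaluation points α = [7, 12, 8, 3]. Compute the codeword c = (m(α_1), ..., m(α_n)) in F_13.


c = [8, 7, 0, 1]

Message polynomial: m(x) = 12 + 5·x (mod 13).
For each evaluation point α_i, compute m(α_i) mod 13:
  α_1 = 7: Horner steps 5 → 8, so m(7) = 8.
  α_2 = 12: Horner steps 5 → 7, so m(12) = 7.
  α_3 = 8: Horner steps 5 → 0, so m(8) = 0.
  α_4 = 3: Horner steps 5 → 1, so m(3) = 1.
Codeword c = [8, 7, 0, 1] ∈ F_13^4.


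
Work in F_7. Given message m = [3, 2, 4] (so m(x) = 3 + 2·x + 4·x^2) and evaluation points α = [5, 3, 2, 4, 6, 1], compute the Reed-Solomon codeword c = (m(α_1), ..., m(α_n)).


c = [1, 3, 2, 5, 5, 2]

Message polynomial: m(x) = 3 + 2·x + 4·x^2 (mod 7).
For each evaluation point α_i, compute m(α_i) mod 7:
  α_1 = 5: Horner steps 4 → 1 → 1, so m(5) = 1.
  α_2 = 3: Horner steps 4 → 0 → 3, so m(3) = 3.
  α_3 = 2: Horner steps 4 → 3 → 2, so m(2) = 2.
  α_4 = 4: Horner steps 4 → 4 → 5, so m(4) = 5.
  α_5 = 6: Horner steps 4 → 5 → 5, so m(6) = 5.
  α_6 = 1: Horner steps 4 → 6 → 2, so m(1) = 2.
Codeword c = [1, 3, 2, 5, 5, 2] ∈ F_7^6.


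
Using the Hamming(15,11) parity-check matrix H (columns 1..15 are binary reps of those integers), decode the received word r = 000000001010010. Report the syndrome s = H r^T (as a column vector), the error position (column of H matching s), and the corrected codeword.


s = (1, 1, 0, 0)^T, error position = 12, corrected codeword c = 000000001011010

Compute s = H r^T mod 2 one row at a time:
  s_1 = 0 + 1 + 0 + 1 + 0 + 0 + 1 + 0 = 3 ≡ 1 (mod 2).
  s_2 = 0 + 0 + 0 + 0 + 0 + 0 + 1 + 0 = 1 ≡ 1 (mod 2).
  s_3 = 0 + 0 + 0 + 0 + 0 + 1 + 1 + 0 = 2 ≡ 0 (mod 2).
  s_4 = 0 + 0 + 0 + 0 + 1 + 1 + 0 + 0 = 2 ≡ 0 (mod 2).
s = (1, 1, 0, 0)^T — this equals column 12 of H (binary 1100), so error is at position 12.
Correct: flip bit 12 of r = 000000001010010 to get c = 000000001011010.


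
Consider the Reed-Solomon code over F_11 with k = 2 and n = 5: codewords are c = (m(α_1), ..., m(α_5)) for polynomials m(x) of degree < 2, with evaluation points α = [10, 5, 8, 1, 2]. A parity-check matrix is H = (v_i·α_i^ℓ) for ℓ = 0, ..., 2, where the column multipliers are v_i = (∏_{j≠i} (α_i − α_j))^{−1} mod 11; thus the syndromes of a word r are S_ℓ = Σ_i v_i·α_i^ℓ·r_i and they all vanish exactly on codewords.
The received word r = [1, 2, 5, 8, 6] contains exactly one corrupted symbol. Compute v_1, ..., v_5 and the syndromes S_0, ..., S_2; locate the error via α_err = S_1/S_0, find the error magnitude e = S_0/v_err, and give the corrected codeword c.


S = (6, 8, 7), error at position 2, error magnitude e = 2, c = [1, 0, 5, 8, 6].

Step 1: column multipliers v_i = (∏_{j≠i}(α_i − α_j))^{−1} mod 11.
  i = 1 (α = 10): (10−5)(10−8)(10−1)(10−2) = 5·2·9·8 = 720 ≡ 5, so v_1 = 5^{−1} = 9 (mod 11).
  i = 2 (α = 5): (5−10)(5−8)(5−1)(5−2) = (−5)·(−3)·4·3 = 180 ≡ 4, so v_2 = 4^{−1} = 3 (mod 11).
  i = 3 (α = 8): (8−10)(8−5)(8−1)(8−2) = (−2)·3·7·6 = −252 ≡ 1, so v_3 = 1^{−1} = 1 (mod 11).
  i = 4 (α = 1): (1−10)(1−5)(1−8)(1−2) = (−9)·(−4)·(−7)·(−1) = 252 ≡ 10, so v_4 = 10^{−1} = 10 (mod 11).
  i = 5 (α = 2): (2−10)(2−5)(2−8)(2−1) = (−8)·(−3)·(−6)·1 = −144 ≡ 10, so v_5 = 10^{−1} = 10 (mod 11).
  v = [9, 3, 1, 10, 10].
Step 2: syndromes of r = [1, 2, 5, 8, 6] (all sums mod 11).
  S_0 = Σ v_i r_i = 9·1 + 3·2 + 1·5 + 10·8 + 10·6 = 160 ≡ 6.
  S_1 = Σ v_i α_i r_i = 9·10·1 + 3·5·2 + 1·8·5 + 10·1·8 + 10·2·6 = 360 ≡ 8.
  α_i^2 mod 11 = [1, 3, 9, 1, 4].
  S_2 = Σ v_i α_i^2 r_i = 9·1·1 + 3·3·2 + 1·9·5 + 10·1·8 + 10·4·6 = 392 ≡ 7.
  S = (6, 8, 7) ≠ 0, so r is not a codeword (an error is present).
Step 3: locate the error. For a single error e at position i, S_ℓ = v_i·e·α_i^ℓ, so α_err = S_1/S_0.
  S_0^{−1} = 6^{−1} = 2 (mod 11), so α_err = 8·2 = 16 ≡ 5 = α_2. Error position i = 2.
  Consistency check: S_2/S_1 = 7·7 = 49 ≡ 5 = α_err ✓ (single-error assumption holds).
Step 4: error magnitude e = S_0/v_2 = S_0·∏_{j≠2}(α_2 − α_j) = 6·4 = 24 ≡ 2 (mod 11).
Step 5: correct position 2: c_2 = r_2 − e = 2 − 2 ≡ 0 (mod 11). Hence c = [1, 0, 5, 8, 6].
  Check: interpolating c through the α_i gives m(x) = 10 + 9·x (degree < 2) with m(α_i) = c_i for every i, so c is indeed a codeword.


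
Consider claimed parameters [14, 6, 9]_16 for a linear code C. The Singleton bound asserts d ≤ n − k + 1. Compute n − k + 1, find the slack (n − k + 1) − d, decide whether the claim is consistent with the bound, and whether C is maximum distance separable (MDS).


Singleton RHS = n − k + 1 = 9, slack = 0, bound satisfied, MDS.

Singleton bound: d ≤ n − k + 1.
Here n = 14, k = 6, so n − k + 1 = 9.
Given d = 9, check d ≤ 9: YES.
Slack = (n − k + 1) − d = 0.
The code is MDS (slack = 0).
Description: the claimed parameters are [14, 6, 9]_16; such a code would be MDS (meets Singleton bound).


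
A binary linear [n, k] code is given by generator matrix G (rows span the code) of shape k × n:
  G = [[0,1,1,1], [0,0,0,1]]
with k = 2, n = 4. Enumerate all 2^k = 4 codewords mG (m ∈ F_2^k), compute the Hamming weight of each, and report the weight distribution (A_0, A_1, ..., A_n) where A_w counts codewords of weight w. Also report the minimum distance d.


Weight distribution: A_0 = 1, A_1 = 1, A_2 = 1, A_3 = 1. Minimum distance d = 1.

Enumerate all 2^2 = 4 messages m ∈ F_2^2.
For each, compute codeword c = mG in F_2^4, then tally its weight.
  m = 00 → c = 0000, weight = 0.
  m = 10 → c = 0111, weight = 3.
  m = 01 → c = 0001, weight = 1.
  m = 11 → c = 0110, weight = 2.
Tally weights:
  weight 0: 1 codewords.
  weight 1: 1 codewords.
  weight 2: 1 codewords.
  weight 3: 1 codewords.
Minimum distance d = smallest w > 0 with A_w > 0 = 1.
Sanity: Σ A_w = 4 = 2^2 = 4 ✓.


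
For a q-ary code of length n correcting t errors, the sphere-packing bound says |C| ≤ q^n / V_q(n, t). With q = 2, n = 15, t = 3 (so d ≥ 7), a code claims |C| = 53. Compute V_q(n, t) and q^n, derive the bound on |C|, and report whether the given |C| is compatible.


V_q(n, t) = 576, q^n = 32768, Hamming bound = 56, |C| = 53 ≤ bound (satisfied).

Step 1: Compute V_q(n, t) = Σ_{j=0}^3 C(n, j) (q−1)^j.
  j = 0: C(15,0)·(1)^0 = 1·1 = 1.
  j = 1: C(15,1)·(1)^1 = 15·1 = 15.
  j = 2: C(15,2)·(1)^2 = 105·1 = 105.
  j = 3: C(15,3)·(1)^3 = 455·1 = 455.
  V_q(n, t) = 1 + 15 + 105 + 455 = 576.
Step 2: q^n = 2^15 = 32768.
Step 3: Hamming bound ⌊q^n / V_q(n,t)⌋ = ⌊32768/576⌋ = 56.
Step 4: Compare |C| = 53 to 56: satisfied.
The claimed |C| lies below the Hamming bound.


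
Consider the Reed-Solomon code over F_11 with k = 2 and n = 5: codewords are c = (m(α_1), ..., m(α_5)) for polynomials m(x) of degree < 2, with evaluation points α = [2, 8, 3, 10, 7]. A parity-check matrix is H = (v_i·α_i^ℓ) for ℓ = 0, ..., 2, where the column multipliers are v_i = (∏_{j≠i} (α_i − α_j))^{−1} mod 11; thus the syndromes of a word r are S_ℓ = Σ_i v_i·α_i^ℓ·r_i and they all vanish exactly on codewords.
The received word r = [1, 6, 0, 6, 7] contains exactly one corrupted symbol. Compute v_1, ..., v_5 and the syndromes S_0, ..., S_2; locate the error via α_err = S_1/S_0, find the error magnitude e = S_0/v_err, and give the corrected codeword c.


S = (4, 7, 4), error at position 4, error magnitude e = 2, c = [1, 6, 0, 4, 7].

Step 1: column multipliers v_i = (∏_{j≠i}(α_i − α_j))^{−1} mod 11.
  i = 1 (α = 2): (2−8)(2−3)(2−10)(2−7) = (−6)·(−1)·(−8)·(−5) = 240 ≡ 9, so v_1 = 9^{−1} = 5 (mod 11).
  i = 2 (α = 8): (8−2)(8−3)(8−10)(8−7) = 6·5·(−2)·1 = −60 ≡ 6, so v_2 = 6^{−1} = 2 (mod 11).
  i = 3 (α = 3): (3−2)(3−8)(3−10)(3−7) = 1·(−5)·(−7)·(−4) = −140 ≡ 3, so v_3 = 3^{−1} = 4 (mod 11).
  i = 4 (α = 10): (10−2)(10−8)(10−3)(10−7) = 8·2·7·3 = 336 ≡ 6, so v_4 = 6^{−1} = 2 (mod 11).
  i = 5 (α = 7): (7−2)(7−8)(7−3)(7−10) = 5·(−1)·4·(−3) = 60 ≡ 5, so v_5 = 5^{−1} = 9 (mod 11).
  v = [5, 2, 4, 2, 9].
Step 2: syndromes of r = [1, 6, 0, 6, 7] (all sums mod 11).
  S_0 = Σ v_i r_i = 5·1 + 2·6 + 4·0 + 2·6 + 9·7 = 92 ≡ 4.
  S_1 = Σ v_i α_i r_i = 5·2·1 + 2·8·6 + 4·3·0 + 2·10·6 + 9·7·7 = 667 ≡ 7.
  α_i^2 mod 11 = [4, 9, 9, 1, 5].
  S_2 = Σ v_i α_i^2 r_i = 5·4·1 + 2·9·6 + 4·9·0 + 2·1·6 + 9·5·7 = 455 ≡ 4.
  S = (4, 7, 4) ≠ 0, so r is not a codeword (an error is present).
Step 3: locate the error. For a single error e at position i, S_ℓ = v_i·e·α_i^ℓ, so α_err = S_1/S_0.
  S_0^{−1} = 4^{−1} = 3 (mod 11), so α_err = 7·3 = 21 ≡ 10 = α_4. Error position i = 4.
  Consistency check: S_2/S_1 = 4·8 = 32 ≡ 10 = α_err ✓ (single-error assumption holds).
Step 4: error magnitude e = S_0/v_4 = S_0·∏_{j≠4}(α_4 − α_j) = 4·6 = 24 ≡ 2 (mod 11).
Step 5: correct position 4: c_4 = r_4 − e = 6 − 2 ≡ 4 (mod 11). Hence c = [1, 6, 0, 4, 7].
  Check: interpolating c through the α_i gives m(x) = 3 + 10·x (degree < 2) with m(α_i) = c_i for every i, so c is indeed a codeword.


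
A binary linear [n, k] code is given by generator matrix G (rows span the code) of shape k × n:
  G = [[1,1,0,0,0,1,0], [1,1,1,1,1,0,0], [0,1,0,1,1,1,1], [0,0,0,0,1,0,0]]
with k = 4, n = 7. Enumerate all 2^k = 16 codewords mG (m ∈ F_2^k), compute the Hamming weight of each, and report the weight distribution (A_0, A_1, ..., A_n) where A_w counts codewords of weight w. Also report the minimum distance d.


Weight distribution: A_0 = 1, A_1 = 1, A_3 = 4, A_4 = 7, A_5 = 3. Minimum distance d = 1.

Enumerate all 2^4 = 16 messages m ∈ F_2^4.
For each, compute codeword c = mG in F_2^7, then tally its weight.
  m = 0000 → c = 0000000, weight = 0.
  m = 1000 → c = 1100010, weight = 3.
  m = 0100 → c = 1111100, weight = 5.
  m = 1100 → c = 0011110, weight = 4.
  m = 0010 → c = 0101111, weight = 5.
  m = 1010 → c = 1001101, weight = 4.
  m = 0110 → c = 1010011, weight = 4.
  m = 1110 → c = 0110001, weight = 3.
  m = 0001 → c = 0000100, weight = 1.
  m = 1001 → c = 1100110, weight = 4.
  m = 0101 → c = 1111000, weight = 4.
  m = 1101 → c = 0011010, weight = 3.
  m = 0011 → c = 0101011, weight = 4.
  m = 1011 → c = 1001001, weight = 3.
  m = 0111 → c = 1010111, weight = 5.
  m = 1111 → c = 0110101, weight = 4.
Tally weights:
  weight 0: 1 codewords.
  weight 1: 1 codewords.
  weight 3: 4 codewords.
  weight 4: 7 codewords.
  weight 5: 3 codewords.
Minimum distance d = smallest w > 0 with A_w > 0 = 1.
Sanity: Σ A_w = 16 = 2^4 = 16 ✓.


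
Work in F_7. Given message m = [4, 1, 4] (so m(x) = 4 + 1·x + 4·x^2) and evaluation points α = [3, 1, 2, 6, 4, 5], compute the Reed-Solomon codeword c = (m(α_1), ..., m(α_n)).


c = [1, 2, 1, 0, 2, 4]

Message polynomial: m(x) = 4 + 1·x + 4·x^2 (mod 7).
For each evaluation point α_i, compute m(α_i) mod 7:
  α_1 = 3: Horner steps 4 → 6 → 1, so m(3) = 1.
  α_2 = 1: Horner steps 4 → 5 → 2, so m(1) = 2.
  α_3 = 2: Horner steps 4 → 2 → 1, so m(2) = 1.
  α_4 = 6: Horner steps 4 → 4 → 0, so m(6) = 0.
  α_5 = 4: Horner steps 4 → 3 → 2, so m(4) = 2.
  α_6 = 5: Horner steps 4 → 0 → 4, so m(5) = 4.
Codeword c = [1, 2, 1, 0, 2, 4] ∈ F_7^6.


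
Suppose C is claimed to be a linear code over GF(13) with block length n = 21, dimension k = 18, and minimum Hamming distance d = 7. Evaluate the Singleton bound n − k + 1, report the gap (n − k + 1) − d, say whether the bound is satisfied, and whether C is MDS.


Singleton RHS = n − k + 1 = 4, slack = -3, bound violated (no such code; not MDS).

Singleton bound: d ≤ n − k + 1.
Here n = 21, k = 18, so n − k + 1 = 4.
Given d = 7, check d ≤ 4: NO.
Slack = (n − k + 1) − d = -3.
The slack is negative: d = 7 exceeds n − k + 1 = 4 by 3, so the Singleton bound is violated and no linear [21, 18, 7]_13 code can exist. In particular it is not MDS (MDS requires d = n − k + 1 exactly).
Description: the claimed parameters are [21, 18, 7]_13; such a code would be impossible (violates the Singleton bound).


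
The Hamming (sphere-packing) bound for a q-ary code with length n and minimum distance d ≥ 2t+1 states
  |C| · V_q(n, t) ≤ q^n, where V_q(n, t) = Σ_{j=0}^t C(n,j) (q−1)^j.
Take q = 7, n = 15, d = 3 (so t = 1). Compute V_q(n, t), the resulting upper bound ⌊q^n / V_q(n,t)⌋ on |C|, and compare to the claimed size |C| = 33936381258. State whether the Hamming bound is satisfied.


V_q(n, t) = 91, q^n = 4747561509943, Hamming bound = 52171005603, |C| = 33936381258 ≤ bound (satisfied).

Step 1: Compute V_q(n, t) = Σ_{j=0}^1 C(n, j) (q−1)^j.
  j = 0: C(15,0)·(6)^0 = 1·1 = 1.
  j = 1: C(15,1)·(6)^1 = 15·6 = 90.
  V_q(n, t) = 1 + 90 = 91.
Step 2: q^n = 7^15 = 4747561509943.
Step 3: Hamming bound ⌊q^n / V_q(n,t)⌋ = ⌊4747561509943/91⌋ = 52171005603.
Step 4: Compare |C| = 33936381258 to 52171005603: satisfied.
The claimed |C| lies below the Hamming bound.


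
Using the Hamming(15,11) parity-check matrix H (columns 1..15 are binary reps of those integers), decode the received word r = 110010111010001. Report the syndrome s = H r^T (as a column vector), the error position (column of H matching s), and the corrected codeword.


s = (0, 1, 0, 0)^T, error position = 4, corrected codeword c = 110110111010001

Compute s = H r^T mod 2 one row at a time:
  s_1 = 1 + 1 + 0 + 1 + 0 + 0 + 0 + 1 = 4 ≡ 0 (mod 2).
  s_2 = 0 + 1 + 0 + 1 + 0 + 0 + 0 + 1 = 3 ≡ 1 (mod 2).
  s_3 = 1 + 0 + 0 + 1 + 0 + 1 + 0 + 1 = 4 ≡ 0 (mod 2).
  s_4 = 1 + 0 + 1 + 1 + 1 + 1 + 0 + 1 = 6 ≡ 0 (mod 2).
s = (0, 1, 0, 0)^T — this equals column 4 of H (binary 0100), so error is at position 4.
Correct: flip bit 4 of r = 110010111010001 to get c = 110110111010001.


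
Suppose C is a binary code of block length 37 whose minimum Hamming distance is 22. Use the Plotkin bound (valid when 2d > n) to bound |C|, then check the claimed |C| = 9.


Plotkin bound M ≤ 6; given |C| = 9 > bound (violated).

Check applicability: 2d = 44, n = 37.
2d − n = 7 > 0, so Plotkin applies.
Compute d/(2d−n) = 22/7 ≈ 3.1429.
⌊d/(2d−n)⌋ = 3.
Plotkin bound: M ≤ 2·3 = 6.
Given |C| = 9, check: VIOLATED.
This |C| is above the Plotkin bound, so no binary code with n = 37, d = 22 and 9 codewords exists.


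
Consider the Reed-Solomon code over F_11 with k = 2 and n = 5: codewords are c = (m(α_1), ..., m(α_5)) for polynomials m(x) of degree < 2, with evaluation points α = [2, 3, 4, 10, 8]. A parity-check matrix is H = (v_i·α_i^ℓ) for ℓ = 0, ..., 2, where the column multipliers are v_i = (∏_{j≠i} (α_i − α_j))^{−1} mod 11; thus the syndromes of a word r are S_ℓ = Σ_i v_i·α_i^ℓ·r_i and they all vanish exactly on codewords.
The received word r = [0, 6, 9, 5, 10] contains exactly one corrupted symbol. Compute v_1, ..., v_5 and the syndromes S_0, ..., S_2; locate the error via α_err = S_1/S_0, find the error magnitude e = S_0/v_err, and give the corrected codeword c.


S = (1, 2, 4), error at position 1, error magnitude e = 8, c = [3, 6, 9, 5, 10].

Step 1: column multipliers v_i = (∏_{j≠i}(α_i − α_j))^{−1} mod 11.
  i = 1 (α = 2): (2−3)(2−4)(2−10)(2−8) = (−1)·(−2)·(−8)·(−6) = 96 ≡ 8, so v_1 = 8^{−1} = 7 (mod 11).
  i = 2 (α = 3): (3−2)(3−4)(3−10)(3−8) = 1·(−1)·(−7)·(−5) = −35 ≡ 9, so v_2 = 9^{−1} = 5 (mod 11).
  i = 3 (α = 4): (4−2)(4−3)(4−10)(4−8) = 2·1·(−6)·(−4) = 48 ≡ 4, so v_3 = 4^{−1} = 3 (mod 11).
  i = 4 (α = 10): (10−2)(10−3)(10−4)(10−8) = 8·7·6·2 = 672 ≡ 1, so v_4 = 1^{−1} = 1 (mod 11).
  i = 5 (α = 8): (8−2)(8−3)(8−4)(8−10) = 6·5·4·(−2) = −240 ≡ 2, so v_5 = 2^{−1} = 6 (mod 11).
  v = [7, 5, 3, 1, 6].
Step 2: syndromes of r = [0, 6, 9, 5, 10] (all sums mod 11).
  S_0 = Σ v_i r_i = 7·0 + 5·6 + 3·9 + 1·5 + 6·10 = 122 ≡ 1.
  S_1 = Σ v_i α_i r_i = 7·2·0 + 5·3·6 + 3·4·9 + 1·10·5 + 6·8·10 = 728 ≡ 2.
  α_i^2 mod 11 = [4, 9, 5, 1, 9].
  S_2 = Σ v_i α_i^2 r_i = 7·4·0 + 5·9·6 + 3·5·9 + 1·1·5 + 6·9·10 = 950 ≡ 4.
  S = (1, 2, 4) ≠ 0, so r is not a codeword (an error is present).
Step 3: locate the error. For a single error e at position i, S_ℓ = v_i·e·α_i^ℓ, so α_err = S_1/S_0.
  S_0^{−1} = 1^{−1} = 1 (mod 11), so α_err = 2·1 = 2 ≡ 2 = α_1. Error position i = 1.
  Consistency check: S_2/S_1 = 4·6 = 24 ≡ 2 = α_err ✓ (single-error assumption holds).
Step 4: error magnitude e = S_0/v_1 = S_0·∏_{j≠1}(α_1 − α_j) = 1·8 = 8 ≡ 8 (mod 11).
Step 5: correct position 1: c_1 = r_1 − e = 0 − 8 ≡ 3 (mod 11). Hence c = [3, 6, 9, 5, 10].
  Check: interpolating c through the α_i gives m(x) = 8 + 3·x (degree < 2) with m(α_i) = c_i for every i, so c is indeed a codeword.


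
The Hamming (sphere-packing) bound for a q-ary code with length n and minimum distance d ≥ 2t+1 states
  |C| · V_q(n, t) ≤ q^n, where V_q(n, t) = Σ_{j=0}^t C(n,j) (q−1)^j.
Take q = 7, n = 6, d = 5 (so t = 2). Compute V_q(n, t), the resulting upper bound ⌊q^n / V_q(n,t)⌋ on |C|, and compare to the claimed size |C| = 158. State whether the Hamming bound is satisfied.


V_q(n, t) = 577, q^n = 117649, Hamming bound = 203, |C| = 158 ≤ bound (satisfied).

Step 1: Compute V_q(n, t) = Σ_{j=0}^2 C(n, j) (q−1)^j.
  j = 0: C(6,0)·(6)^0 = 1·1 = 1.
  j = 1: C(6,1)·(6)^1 = 6·6 = 36.
  j = 2: C(6,2)·(6)^2 = 15·36 = 540.
  V_q(n, t) = 1 + 36 + 540 = 577.
Step 2: q^n = 7^6 = 117649.
Step 3: Hamming bound ⌊q^n / V_q(n,t)⌋ = ⌊117649/577⌋ = 203.
Step 4: Compare |C| = 158 to 203: satisfied.
The claimed |C| lies below the Hamming bound.


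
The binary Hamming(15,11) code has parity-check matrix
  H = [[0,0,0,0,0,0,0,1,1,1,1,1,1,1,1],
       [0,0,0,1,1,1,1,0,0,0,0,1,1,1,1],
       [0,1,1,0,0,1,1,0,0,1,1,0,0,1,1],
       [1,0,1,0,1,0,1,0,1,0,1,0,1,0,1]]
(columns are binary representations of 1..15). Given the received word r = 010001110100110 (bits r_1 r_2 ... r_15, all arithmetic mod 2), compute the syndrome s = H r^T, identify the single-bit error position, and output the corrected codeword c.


s = (0, 0, 1, 0)^T, error position = 2, corrected codeword c = 000001110100110

Compute s = H r^T mod 2 one row at a time:
  s_1 = 1 + 0 + 1 + 0 + 0 + 1 + 1 + 0 = 4 ≡ 0 (mod 2).
  s_2 = 0 + 0 + 1 + 1 + 0 + 1 + 1 + 0 = 4 ≡ 0 (mod 2).
  s_3 = 1 + 0 + 1 + 1 + 1 + 0 + 1 + 0 = 5 ≡ 1 (mod 2).
  s_4 = 0 + 0 + 0 + 1 + 0 + 0 + 1 + 0 = 2 ≡ 0 (mod 2).
s = (0, 0, 1, 0)^T — this equals column 2 of H (binary 0010), so error is at position 2.
Correct: flip bit 2 of r = 010001110100110 to get c = 000001110100110.


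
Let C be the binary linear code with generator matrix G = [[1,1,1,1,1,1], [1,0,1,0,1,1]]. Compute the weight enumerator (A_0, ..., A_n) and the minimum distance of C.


Weight distribution: A_0 = 1, A_2 = 1, A_4 = 1, A_6 = 1. Minimum distance d = 2.

Enumerate all 2^2 = 4 messages m ∈ F_2^2.
For each, compute codeword c = mG in F_2^6, then tally its weight.
  m = 00 → c = 000000, weight = 0.
  m = 10 → c = 111111, weight = 6.
  m = 01 → c = 101011, weight = 4.
  m = 11 → c = 010100, weight = 2.
Tally weights:
  weight 0: 1 codewords.
  weight 2: 1 codewords.
  weight 4: 1 codewords.
  weight 6: 1 codewords.
Minimum distance d = smallest w > 0 with A_w > 0 = 2.
Sanity: Σ A_w = 4 = 2^2 = 4 ✓.


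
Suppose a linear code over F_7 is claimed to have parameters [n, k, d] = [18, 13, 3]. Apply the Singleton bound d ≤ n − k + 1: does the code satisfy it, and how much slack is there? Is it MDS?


Singleton RHS = n − k + 1 = 6, slack = 3, bound satisfied, not MDS.

Singleton bound: d ≤ n − k + 1.
Here n = 18, k = 13, so n − k + 1 = 6.
Given d = 3, check d ≤ 6: YES.
Slack = (n − k + 1) − d = 3.
The code is NOT MDS (slack = 3 > 0).
Description: the claimed parameters are [18, 13, 3]_7; such a code would be non-MDS.


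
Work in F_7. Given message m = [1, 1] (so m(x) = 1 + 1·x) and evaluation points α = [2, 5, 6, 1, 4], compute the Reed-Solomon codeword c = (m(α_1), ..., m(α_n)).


c = [3, 6, 0, 2, 5]

Message polynomial: m(x) = 1 + 1·x (mod 7).
For each evaluation point α_i, compute m(α_i) mod 7:
  α_1 = 2: Horner steps 1 → 3, so m(2) = 3.
  α_2 = 5: Horner steps 1 → 6, so m(5) = 6.
  α_3 = 6: Horner steps 1 → 0, so m(6) = 0.
  α_4 = 1: Horner steps 1 → 2, so m(1) = 2.
  α_5 = 4: Horner steps 1 → 5, so m(4) = 5.
Codeword c = [3, 6, 0, 2, 5] ∈ F_7^5.


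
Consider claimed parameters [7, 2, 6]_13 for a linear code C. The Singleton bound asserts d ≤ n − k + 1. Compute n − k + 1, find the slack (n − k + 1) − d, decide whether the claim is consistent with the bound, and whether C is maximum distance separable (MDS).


Singleton RHS = n − k + 1 = 6, slack = 0, bound satisfied, MDS.

Singleton bound: d ≤ n − k + 1.
Here n = 7, k = 2, so n − k + 1 = 6.
Given d = 6, check d ≤ 6: YES.
Slack = (n − k + 1) − d = 0.
The code is MDS (slack = 0).
Description: the claimed parameters are [7, 2, 6]_13; such a code would be MDS (meets Singleton bound).


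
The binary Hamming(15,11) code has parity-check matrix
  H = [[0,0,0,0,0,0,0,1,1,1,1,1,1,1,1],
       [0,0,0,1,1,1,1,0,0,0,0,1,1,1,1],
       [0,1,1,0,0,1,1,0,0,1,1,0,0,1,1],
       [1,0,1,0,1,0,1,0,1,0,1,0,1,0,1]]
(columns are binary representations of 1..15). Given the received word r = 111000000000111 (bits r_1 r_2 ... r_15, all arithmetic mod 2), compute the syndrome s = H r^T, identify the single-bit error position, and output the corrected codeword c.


s = (1, 1, 0, 0)^T, error position = 12, corrected codeword c = 111000000001111

Compute s = H r^T mod 2 one row at a time:
  s_1 = 0 + 0 + 0 + 0 + 0 + 1 + 1 + 1 = 3 ≡ 1 (mod 2).
  s_2 = 0 + 0 + 0 + 0 + 0 + 1 + 1 + 1 = 3 ≡ 1 (mod 2).
  s_3 = 1 + 1 + 0 + 0 + 0 + 0 + 1 + 1 = 4 ≡ 0 (mod 2).
  s_4 = 1 + 1 + 0 + 0 + 0 + 0 + 1 + 1 = 4 ≡ 0 (mod 2).
s = (1, 1, 0, 0)^T — this equals column 12 of H (binary 1100), so error is at position 12.
Correct: flip bit 12 of r = 111000000000111 to get c = 111000000001111.


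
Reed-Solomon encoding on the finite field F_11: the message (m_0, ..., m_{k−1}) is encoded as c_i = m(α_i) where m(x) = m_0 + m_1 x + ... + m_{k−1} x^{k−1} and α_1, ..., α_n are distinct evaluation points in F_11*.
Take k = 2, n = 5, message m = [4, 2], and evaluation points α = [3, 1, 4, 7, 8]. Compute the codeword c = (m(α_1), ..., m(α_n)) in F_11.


c = [10, 6, 1, 7, 9]

Message polynomial: m(x) = 4 + 2·x (mod 11).
For each evaluation point α_i, compute m(α_i) mod 11:
  α_1 = 3: Horner steps 2 → 10, so m(3) = 10.
  α_2 = 1: Horner steps 2 → 6, so m(1) = 6.
  α_3 = 4: Horner steps 2 → 1, so m(4) = 1.
  α_4 = 7: Horner steps 2 → 7, so m(7) = 7.
  α_5 = 8: Horner steps 2 → 9, so m(8) = 9.
Codeword c = [10, 6, 1, 7, 9] ∈ F_11^5.


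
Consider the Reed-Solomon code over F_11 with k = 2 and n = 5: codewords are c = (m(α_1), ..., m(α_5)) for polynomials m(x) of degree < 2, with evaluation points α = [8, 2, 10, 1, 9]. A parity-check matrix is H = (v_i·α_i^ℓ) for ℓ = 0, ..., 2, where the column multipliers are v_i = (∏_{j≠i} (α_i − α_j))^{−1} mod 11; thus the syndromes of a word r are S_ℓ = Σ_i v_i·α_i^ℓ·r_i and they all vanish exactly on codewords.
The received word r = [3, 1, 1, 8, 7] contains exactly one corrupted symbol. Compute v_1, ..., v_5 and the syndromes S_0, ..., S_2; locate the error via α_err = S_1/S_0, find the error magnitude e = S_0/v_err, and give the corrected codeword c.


S = (1, 10, 1), error at position 3, error magnitude e = 1, c = [3, 1, 0, 8, 7].

Step 1: column multipliers v_i = (∏_{j≠i}(α_i − α_j))^{−1} mod 11.
  i = 1 (α = 8): (8−2)(8−10)(8−1)(8−9) = 6·(−2)·7·(−1) = 84 ≡ 7, so v_1 = 7^{−1} = 8 (mod 11).
  i = 2 (α = 2): (2−8)(2−10)(2−1)(2−9) = (−6)·(−8)·1·(−7) = −336 ≡ 5, so v_2 = 5^{−1} = 9 (mod 11).
  i = 3 (α = 10): (10−8)(10−2)(10−1)(10−9) = 2·8·9·1 = 144 ≡ 1, so v_3 = 1^{−1} = 1 (mod 11).
  i = 4 (α = 1): (1−8)(1−2)(1−10)(1−9) = (−7)·(−1)·(−9)·(−8) = 504 ≡ 9, so v_4 = 9^{−1} = 5 (mod 11).
  i = 5 (α = 9): (9−8)(9−2)(9−10)(9−1) = 1·7·(−1)·8 = −56 ≡ 10, so v_5 = 10^{−1} = 10 (mod 11).
  v = [8, 9, 1, 5, 10].
Step 2: syndromes of r = [3, 1, 1, 8, 7] (all sums mod 11).
  S_0 = Σ v_i r_i = 8·3 + 9·1 + 1·1 + 5·8 + 10·7 = 144 ≡ 1.
  S_1 = Σ v_i α_i r_i = 8·8·3 + 9·2·1 + 1·10·1 + 5·1·8 + 10·9·7 = 890 ≡ 10.
  α_i^2 mod 11 = [9, 4, 1, 1, 4].
  S_2 = Σ v_i α_i^2 r_i = 8·9·3 + 9·4·1 + 1·1·1 + 5·1·8 + 10·4·7 = 573 ≡ 1.
  S = (1, 10, 1) ≠ 0, so r is not a codeword (an error is present).
Step 3: locate the error. For a single error e at position i, S_ℓ = v_i·e·α_i^ℓ, so α_err = S_1/S_0.
  S_0^{−1} = 1^{−1} = 1 (mod 11), so α_err = 10·1 = 10 ≡ 10 = α_3. Error position i = 3.
  Consistency check: S_2/S_1 = 1·10 = 10 ≡ 10 = α_err ✓ (single-error assumption holds).
Step 4: error magnitude e = S_0/v_3 = S_0·∏_{j≠3}(α_3 − α_j) = 1·1 = 1 ≡ 1 (mod 11).
Step 5: correct position 3: c_3 = r_3 − e = 1 − 1 ≡ 0 (mod 11). Hence c = [3, 1, 0, 8, 7].
  Check: interpolating c through the α_i gives m(x) = 4 + 4·x (degree < 2) with m(α_i) = c_i for every i, so c is indeed a codeword.


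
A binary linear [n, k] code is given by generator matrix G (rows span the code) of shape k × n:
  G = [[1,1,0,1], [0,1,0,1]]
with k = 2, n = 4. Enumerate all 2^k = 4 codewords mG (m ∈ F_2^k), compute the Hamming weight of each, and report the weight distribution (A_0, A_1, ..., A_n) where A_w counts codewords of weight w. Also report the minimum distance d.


Weight distribution: A_0 = 1, A_1 = 1, A_2 = 1, A_3 = 1. Minimum distance d = 1.

Enumerate all 2^2 = 4 messages m ∈ F_2^2.
For each, compute codeword c = mG in F_2^4, then tally its weight.
  m = 00 → c = 0000, weight = 0.
  m = 10 → c = 1101, weight = 3.
  m = 01 → c = 0101, weight = 2.
  m = 11 → c = 1000, weight = 1.
Tally weights:
  weight 0: 1 codewords.
  weight 1: 1 codewords.
  weight 2: 1 codewords.
  weight 3: 1 codewords.
Minimum distance d = smallest w > 0 with A_w > 0 = 1.
Sanity: Σ A_w = 4 = 2^2 = 4 ✓.


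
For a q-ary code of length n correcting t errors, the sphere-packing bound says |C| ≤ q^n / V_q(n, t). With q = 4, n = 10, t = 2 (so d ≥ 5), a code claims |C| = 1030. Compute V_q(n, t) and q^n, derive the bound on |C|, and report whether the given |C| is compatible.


V_q(n, t) = 436, q^n = 1048576, Hamming bound = 2404, |C| = 1030 ≤ bound (satisfied).

Step 1: Compute V_q(n, t) = Σ_{j=0}^2 C(n, j) (q−1)^j.
  j = 0: C(10,0)·(3)^0 = 1·1 = 1.
  j = 1: C(10,1)·(3)^1 = 10·3 = 30.
  j = 2: C(10,2)·(3)^2 = 45·9 = 405.
  V_q(n, t) = 1 + 30 + 405 = 436.
Step 2: q^n = 4^10 = 1048576.
Step 3: Hamming bound ⌊q^n / V_q(n,t)⌋ = ⌊1048576/436⌋ = 2404.
Step 4: Compare |C| = 1030 to 2404: satisfied.
The claimed |C| lies below the Hamming bound.


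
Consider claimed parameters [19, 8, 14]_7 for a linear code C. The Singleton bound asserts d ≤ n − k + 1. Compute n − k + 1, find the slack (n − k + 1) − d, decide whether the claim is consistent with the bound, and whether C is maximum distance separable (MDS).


Singleton RHS = n − k + 1 = 12, slack = -2, bound violated (no such code; not MDS).

Singleton bound: d ≤ n − k + 1.
Here n = 19, k = 8, so n − k + 1 = 12.
Given d = 14, check d ≤ 12: NO.
Slack = (n − k + 1) − d = -2.
The slack is negative: d = 14 exceeds n − k + 1 = 12 by 2, so the Singleton bound is violated and no linear [19, 8, 14]_7 code can exist. In particular it is not MDS (MDS requires d = n − k + 1 exactly).
Description: the claimed parameters are [19, 8, 14]_7; such a code would be impossible (violates the Singleton bound).


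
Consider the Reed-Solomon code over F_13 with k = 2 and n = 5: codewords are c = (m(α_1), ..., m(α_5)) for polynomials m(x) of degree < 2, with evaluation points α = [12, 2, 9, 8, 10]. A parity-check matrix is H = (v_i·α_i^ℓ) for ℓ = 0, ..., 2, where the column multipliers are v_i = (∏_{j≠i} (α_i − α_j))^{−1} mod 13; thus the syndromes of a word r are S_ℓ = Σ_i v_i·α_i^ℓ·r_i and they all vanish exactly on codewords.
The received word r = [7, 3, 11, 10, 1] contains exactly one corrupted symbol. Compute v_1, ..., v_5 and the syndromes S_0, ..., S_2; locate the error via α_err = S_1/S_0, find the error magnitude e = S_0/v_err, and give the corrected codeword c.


S = (7, 4, 6), error at position 4, error magnitude e = 2, c = [7, 3, 11, 8, 1].

Step 1: column multipliers v_i = (∏_{j≠i}(α_i − α_j))^{−1} mod 13.
  i = 1 (α = 12): (12−2)(12−9)(12−8)(12−10) = 10·3·4·2 = 240 ≡ 6, so v_1 = 6^{−1} = 11 (mod 13).
  i = 2 (α = 2): (2−12)(2−9)(2−8)(2−10) = (−10)·(−7)·(−6)·(−8) = 3360 ≡ 6, so v_2 = 6^{−1} = 11 (mod 13).
  i = 3 (α = 9): (9−12)(9−2)(9−8)(9−10) = (−3)·7·1·(−1) = 21 ≡ 8, so v_3 = 8^{−1} = 5 (mod 13).
  i = 4 (α = 8): (8−12)(8−2)(8−9)(8−10) = (−4)·6·(−1)·(−2) = −48 ≡ 4, so v_4 = 4^{−1} = 10 (mod 13).
  i = 5 (α = 10): (10−12)(10−2)(10−9)(10−8) = (−2)·8·1·2 = −32 ≡ 7, so v_5 = 7^{−1} = 2 (mod 13).
  v = [11, 11, 5, 10, 2].
Step 2: syndromes of r = [7, 3, 11, 10, 1] (all sums mod 13).
  S_0 = Σ v_i r_i = 11·7 + 11·3 + 5·11 + 10·10 + 2·1 = 267 ≡ 7.
  S_1 = Σ v_i α_i r_i = 11·12·7 + 11·2·3 + 5·9·11 + 10·8·10 + 2·10·1 = 2305 ≡ 4.
  α_i^2 mod 13 = [1, 4, 3, 12, 9].
  S_2 = Σ v_i α_i^2 r_i = 11·1·7 + 11·4·3 + 5·3·11 + 10·12·10 + 2·9·1 = 1592 ≡ 6.
  S = (7, 4, 6) ≠ 0, so r is not a codeword (an error is present).
Step 3: locate the error. For a single error e at position i, S_ℓ = v_i·e·α_i^ℓ, so α_err = S_1/S_0.
  S_0^{−1} = 7^{−1} = 2 (mod 13), so α_err = 4·2 = 8 ≡ 8 = α_4. Error position i = 4.
  Consistency check: S_2/S_1 = 6·10 = 60 ≡ 8 = α_err ✓ (single-error assumption holds).
Step 4: error magnitude e = S_0/v_4 = S_0·∏_{j≠4}(α_4 − α_j) = 7·4 = 28 ≡ 2 (mod 13).
Step 5: correct position 4: c_4 = r_4 − e = 10 − 2 ≡ 8 (mod 13). Hence c = [7, 3, 11, 8, 1].
  Check: interpolating c through the α_i gives m(x) = 10 + 3·x (degree < 2) with m(α_i) = c_i for every i, so c is indeed a codeword.


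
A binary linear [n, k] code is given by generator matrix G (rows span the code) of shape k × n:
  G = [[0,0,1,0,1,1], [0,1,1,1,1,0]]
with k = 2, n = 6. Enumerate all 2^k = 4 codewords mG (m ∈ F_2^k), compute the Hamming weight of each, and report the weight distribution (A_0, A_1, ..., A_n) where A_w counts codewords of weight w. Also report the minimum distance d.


Weight distribution: A_0 = 1, A_3 = 2, A_4 = 1. Minimum distance d = 3.

Enumerate all 2^2 = 4 messages m ∈ F_2^2.
For each, compute codeword c = mG in F_2^6, then tally its weight.
  m = 00 → c = 000000, weight = 0.
  m = 10 → c = 001011, weight = 3.
  m = 01 → c = 011110, weight = 4.
  m = 11 → c = 010101, weight = 3.
Tally weights:
  weight 0: 1 codewords.
  weight 3: 2 codewords.
  weight 4: 1 codewords.
Minimum distance d = smallest w > 0 with A_w > 0 = 3.
Sanity: Σ A_w = 4 = 2^2 = 4 ✓.


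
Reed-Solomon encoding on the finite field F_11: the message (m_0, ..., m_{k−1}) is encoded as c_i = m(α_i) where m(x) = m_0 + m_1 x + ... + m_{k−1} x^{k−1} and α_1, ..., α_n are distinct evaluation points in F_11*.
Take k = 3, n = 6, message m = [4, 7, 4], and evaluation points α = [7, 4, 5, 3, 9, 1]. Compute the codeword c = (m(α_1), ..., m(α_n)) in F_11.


c = [7, 8, 7, 6, 6, 4]

Message polynomial: m(x) = 4 + 7·x + 4·x^2 (mod 11).
For each evaluation point α_i, compute m(α_i) mod 11:
  α_1 = 7: Horner steps 4 → 2 → 7, so m(7) = 7.
  α_2 = 4: Horner steps 4 → 1 → 8, so m(4) = 8.
  α_3 = 5: Horner steps 4 → 5 → 7, so m(5) = 7.
  α_4 = 3: Horner steps 4 → 8 → 6, so m(3) = 6.
  α_5 = 9: Horner steps 4 → 10 → 6, so m(9) = 6.
  α_6 = 1: Horner steps 4 → 0 → 4, so m(1) = 4.
Codeword c = [7, 8, 7, 6, 6, 4] ∈ F_11^6.


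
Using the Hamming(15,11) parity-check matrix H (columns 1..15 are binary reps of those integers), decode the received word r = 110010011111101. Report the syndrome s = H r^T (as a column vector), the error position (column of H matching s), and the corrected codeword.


s = (1, 0, 0, 0)^T, error position = 8, corrected codeword c = 110010001111101

Compute s = H r^T mod 2 one row at a time:
  s_1 = 1 + 1 + 1 + 1 + 1 + 1 + 0 + 1 = 7 ≡ 1 (mod 2).
  s_2 = 0 + 1 + 0 + 0 + 1 + 1 + 0 + 1 = 4 ≡ 0 (mod 2).
  s_3 = 1 + 0 + 0 + 0 + 1 + 1 + 0 + 1 = 4 ≡ 0 (mod 2).
  s_4 = 1 + 0 + 1 + 0 + 1 + 1 + 1 + 1 = 6 ≡ 0 (mod 2).
s = (1, 0, 0, 0)^T — this equals column 8 of H (binary 1000), so error is at position 8.
Correct: flip bit 8 of r = 110010011111101 to get c = 110010001111101.


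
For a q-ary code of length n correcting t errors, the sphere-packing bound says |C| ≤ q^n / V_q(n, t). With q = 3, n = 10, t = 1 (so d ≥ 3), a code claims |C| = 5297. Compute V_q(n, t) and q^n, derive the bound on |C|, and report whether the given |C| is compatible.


V_q(n, t) = 21, q^n = 59049, Hamming bound = 2811, |C| = 5297 > bound (violated).

Step 1: Compute V_q(n, t) = Σ_{j=0}^1 C(n, j) (q−1)^j.
  j = 0: C(10,0)·(2)^0 = 1·1 = 1.
  j = 1: C(10,1)·(2)^1 = 10·2 = 20.
  V_q(n, t) = 1 + 20 = 21.
Step 2: q^n = 3^10 = 59049.
Step 3: Hamming bound ⌊q^n / V_q(n,t)⌋ = ⌊59049/21⌋ = 2811.
Step 4: Compare |C| = 5297 to 2811: violated.
The claimed |C| lies above the Hamming bound, so no 3-ary code of length 10 with d ≥ 3 can have 5297 codewords.


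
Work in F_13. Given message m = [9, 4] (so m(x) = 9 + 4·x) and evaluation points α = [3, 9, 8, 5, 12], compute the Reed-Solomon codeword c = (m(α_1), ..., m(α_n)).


c = [8, 6, 2, 3, 5]

Message polynomial: m(x) = 9 + 4·x (mod 13).
For each evaluation point α_i, compute m(α_i) mod 13:
  α_1 = 3: Horner steps 4 → 8, so m(3) = 8.
  α_2 = 9: Horner steps 4 → 6, so m(9) = 6.
  α_3 = 8: Horner steps 4 → 2, so m(8) = 2.
  α_4 = 5: Horner steps 4 → 3, so m(5) = 3.
  α_5 = 12: Horner steps 4 → 5, so m(12) = 5.
Codeword c = [8, 6, 2, 3, 5] ∈ F_13^5.


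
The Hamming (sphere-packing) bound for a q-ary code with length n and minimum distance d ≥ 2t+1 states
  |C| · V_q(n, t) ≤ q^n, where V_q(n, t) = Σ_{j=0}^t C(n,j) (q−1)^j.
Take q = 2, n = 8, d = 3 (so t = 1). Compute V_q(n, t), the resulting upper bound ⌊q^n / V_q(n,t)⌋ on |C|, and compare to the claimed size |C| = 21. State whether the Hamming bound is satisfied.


V_q(n, t) = 9, q^n = 256, Hamming bound = 28, |C| = 21 ≤ bound (satisfied).

Step 1: Compute V_q(n, t) = Σ_{j=0}^1 C(n, j) (q−1)^j.
  j = 0: C(8,0)·(1)^0 = 1·1 = 1.
  j = 1: C(8,1)·(1)^1 = 8·1 = 8.
  V_q(n, t) = 1 + 8 = 9.
Step 2: q^n = 2^8 = 256.
Step 3: Hamming bound ⌊q^n / V_q(n,t)⌋ = ⌊256/9⌋ = 28.
Step 4: Compare |C| = 21 to 28: satisfied.
The claimed |C| lies below the Hamming bound.


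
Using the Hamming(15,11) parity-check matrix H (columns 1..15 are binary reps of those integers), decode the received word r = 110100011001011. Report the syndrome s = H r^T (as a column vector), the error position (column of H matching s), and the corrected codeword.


s = (1, 0, 1, 1)^T, error position = 11, corrected codeword c = 110100011011011

Compute s = H r^T mod 2 one row at a time:
  s_1 = 1 + 1 + 0 + 0 + 1 + 0 + 1 + 1 = 5 ≡ 1 (mod 2).
  s_2 = 1 + 0 + 0 + 0 + 1 + 0 + 1 + 1 = 4 ≡ 0 (mod 2).
  s_3 = 1 + 0 + 0 + 0 + 0 + 0 + 1 + 1 = 3 ≡ 1 (mod 2).
  s_4 = 1 + 0 + 0 + 0 + 1 + 0 + 0 + 1 = 3 ≡ 1 (mod 2).
s = (1, 0, 1, 1)^T — this equals column 11 of H (binary 1011), so error is at position 11.
Correct: flip bit 11 of r = 110100011001011 to get c = 110100011011011.


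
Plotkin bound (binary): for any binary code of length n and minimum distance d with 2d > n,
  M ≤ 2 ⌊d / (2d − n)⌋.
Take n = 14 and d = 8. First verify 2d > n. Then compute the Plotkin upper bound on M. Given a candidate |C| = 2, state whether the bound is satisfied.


Plotkin bound M ≤ 8; given |C| = 2 ≤ bound (satisfied).

Check applicability: 2d = 16, n = 14.
2d − n = 2 > 0, so Plotkin applies.
Compute d/(2d−n) = 8/2 ≈ 4.0000.
⌊d/(2d−n)⌋ = 4.
Plotkin bound: M ≤ 2·4 = 8.
Given |C| = 2, check: satisfied.
This |C| is below the Plotkin bound.


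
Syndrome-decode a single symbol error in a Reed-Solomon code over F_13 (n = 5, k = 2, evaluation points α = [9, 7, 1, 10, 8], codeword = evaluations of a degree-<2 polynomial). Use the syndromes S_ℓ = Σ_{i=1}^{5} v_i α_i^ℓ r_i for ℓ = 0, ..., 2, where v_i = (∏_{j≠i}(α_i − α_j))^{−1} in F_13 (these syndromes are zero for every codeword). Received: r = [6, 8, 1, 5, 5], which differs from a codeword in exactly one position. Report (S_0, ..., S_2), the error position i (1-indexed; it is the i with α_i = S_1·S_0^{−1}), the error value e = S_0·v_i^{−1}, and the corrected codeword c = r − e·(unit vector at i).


S = (11, 10, 2), error at position 5, error magnitude e = 11, c = [6, 8, 1, 5, 7].

Step 1: column multipliers v_i = (∏_{j≠i}(α_i − α_j))^{−1} mod 13.
  i = 1 (α = 9): (9−7)(9−1)(9−10)(9−8) = 2·8·(−1)·1 = −16 ≡ 10, so v_1 = 10^{−1} = 4 (mod 13).
  i = 2 (α = 7): (7−9)(7−1)(7−10)(7−8) = (−2)·6·(−3)·(−1) = −36 ≡ 3, so v_2 = 3^{−1} = 9 (mod 13).
  i = 3 (α = 1): (1−9)(1−7)(1−10)(1−8) = (−8)·(−6)·(−9)·(−7) = 3024 ≡ 8, so v_3 = 8^{−1} = 5 (mod 13).
  i = 4 (α = 10): (10−9)(10−7)(10−1)(10−8) = 1·3·9·2 = 54 ≡ 2, so v_4 = 2^{−1} = 7 (mod 13).
  i = 5 (α = 8): (8−9)(8−7)(8−1)(8−10) = (−1)·1·7·(−2) = 14 ≡ 1, so v_5 = 1^{−1} = 1 (mod 13).
  v = [4, 9, 5, 7, 1].
Step 2: syndromes of r = [6, 8, 1, 5, 5] (all sums mod 13).
  S_0 = Σ v_i r_i = 4·6 + 9·8 + 5·1 + 7·5 + 1·5 = 141 ≡ 11.
  S_1 = Σ v_i α_i r_i = 4·9·6 + 9·7·8 + 5·1·1 + 7·10·5 + 1·8·5 = 1115 ≡ 10.
  α_i^2 mod 13 = [3, 10, 1, 9, 12].
  S_2 = Σ v_i α_i^2 r_i = 4·3·6 + 9·10·8 + 5·1·1 + 7·9·5 + 1·12·5 = 1172 ≡ 2.
  S = (11, 10, 2) ≠ 0, so r is not a codeword (an error is present).
Step 3: locate the error. For a single error e at position i, S_ℓ = v_i·e·α_i^ℓ, so α_err = S_1/S_0.
  S_0^{−1} = 11^{−1} = 6 (mod 13), so α_err = 10·6 = 60 ≡ 8 = α_5. Error position i = 5.
  Consistency check: S_2/S_1 = 2·4 = 8 ≡ 8 = α_err ✓ (single-error assumption holds).
Step 4: error magnitude e = S_0/v_5 = S_0·∏_{j≠5}(α_5 − α_j) = 11·1 = 11 ≡ 11 (mod 13).
Step 5: correct position 5: c_5 = r_5 − e = 5 − 11 ≡ 7 (mod 13). Hence c = [6, 8, 1, 5, 7].
  Check: interpolating c through the α_i gives m(x) = 2 + 12·x (degree < 2) with m(α_i) = c_i for every i, so c is indeed a codeword.


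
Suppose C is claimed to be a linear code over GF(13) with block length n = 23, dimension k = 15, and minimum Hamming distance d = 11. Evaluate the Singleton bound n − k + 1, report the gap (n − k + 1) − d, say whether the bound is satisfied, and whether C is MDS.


Singleton RHS = n − k + 1 = 9, slack = -2, bound violated (no such code; not MDS).

Singleton bound: d ≤ n − k + 1.
Here n = 23, k = 15, so n − k + 1 = 9.
Given d = 11, check d ≤ 9: NO.
Slack = (n − k + 1) − d = -2.
The slack is negative: d = 11 exceeds n − k + 1 = 9 by 2, so the Singleton bound is violated and no linear [23, 15, 11]_13 code can exist. In particular it is not MDS (MDS requires d = n − k + 1 exactly).
Description: the claimed parameters are [23, 15, 11]_13; such a code would be impossible (violates the Singleton bound).


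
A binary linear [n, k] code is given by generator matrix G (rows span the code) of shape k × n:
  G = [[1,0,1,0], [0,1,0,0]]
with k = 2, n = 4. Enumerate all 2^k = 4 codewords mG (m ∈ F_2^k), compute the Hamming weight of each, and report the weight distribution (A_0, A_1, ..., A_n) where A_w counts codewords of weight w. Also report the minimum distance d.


Weight distribution: A_0 = 1, A_1 = 1, A_2 = 1, A_3 = 1. Minimum distance d = 1.

Enumerate all 2^2 = 4 messages m ∈ F_2^2.
For each, compute codeword c = mG in F_2^4, then tally its weight.
  m = 00 → c = 0000, weight = 0.
  m = 10 → c = 1010, weight = 2.
  m = 01 → c = 0100, weight = 1.
  m = 11 → c = 1110, weight = 3.
Tally weights:
  weight 0: 1 codewords.
  weight 1: 1 codewords.
  weight 2: 1 codewords.
  weight 3: 1 codewords.
Minimum distance d = smallest w > 0 with A_w > 0 = 1.
Sanity: Σ A_w = 4 = 2^2 = 4 ✓.
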